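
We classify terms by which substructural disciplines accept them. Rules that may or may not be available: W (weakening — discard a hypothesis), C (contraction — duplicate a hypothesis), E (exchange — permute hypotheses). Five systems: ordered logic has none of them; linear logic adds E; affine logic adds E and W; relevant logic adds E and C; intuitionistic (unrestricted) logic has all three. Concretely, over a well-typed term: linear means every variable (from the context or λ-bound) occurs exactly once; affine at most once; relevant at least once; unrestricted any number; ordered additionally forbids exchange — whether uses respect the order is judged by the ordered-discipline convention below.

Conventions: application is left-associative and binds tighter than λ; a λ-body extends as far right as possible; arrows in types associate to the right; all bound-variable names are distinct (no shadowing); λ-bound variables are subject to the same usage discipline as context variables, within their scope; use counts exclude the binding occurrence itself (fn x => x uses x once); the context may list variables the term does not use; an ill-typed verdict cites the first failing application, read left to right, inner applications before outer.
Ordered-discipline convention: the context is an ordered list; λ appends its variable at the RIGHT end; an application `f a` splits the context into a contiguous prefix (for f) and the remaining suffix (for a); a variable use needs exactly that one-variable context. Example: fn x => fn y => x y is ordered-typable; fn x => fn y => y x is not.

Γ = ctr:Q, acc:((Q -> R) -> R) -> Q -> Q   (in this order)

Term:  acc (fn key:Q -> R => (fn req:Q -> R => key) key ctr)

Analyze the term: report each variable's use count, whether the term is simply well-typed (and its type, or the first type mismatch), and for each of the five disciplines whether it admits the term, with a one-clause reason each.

usage: ctr ×1, acc ×1, key (bound) ×2, req (bound) ×0
use order (left to right): acc, key, key, ctr
typing: well-typed at Q -> Q
ordered: ✗ — needs contraction — key ×2; unused: req — weakening required
linear: ✗ — needs contraction — key ×2; unused: req — weakening required
affine: ✗ — needs contraction — key ×2
relevant: ✗ — unused: req — weakening required
unrestricted: ✓ — typability at Q -> Q is all that's needed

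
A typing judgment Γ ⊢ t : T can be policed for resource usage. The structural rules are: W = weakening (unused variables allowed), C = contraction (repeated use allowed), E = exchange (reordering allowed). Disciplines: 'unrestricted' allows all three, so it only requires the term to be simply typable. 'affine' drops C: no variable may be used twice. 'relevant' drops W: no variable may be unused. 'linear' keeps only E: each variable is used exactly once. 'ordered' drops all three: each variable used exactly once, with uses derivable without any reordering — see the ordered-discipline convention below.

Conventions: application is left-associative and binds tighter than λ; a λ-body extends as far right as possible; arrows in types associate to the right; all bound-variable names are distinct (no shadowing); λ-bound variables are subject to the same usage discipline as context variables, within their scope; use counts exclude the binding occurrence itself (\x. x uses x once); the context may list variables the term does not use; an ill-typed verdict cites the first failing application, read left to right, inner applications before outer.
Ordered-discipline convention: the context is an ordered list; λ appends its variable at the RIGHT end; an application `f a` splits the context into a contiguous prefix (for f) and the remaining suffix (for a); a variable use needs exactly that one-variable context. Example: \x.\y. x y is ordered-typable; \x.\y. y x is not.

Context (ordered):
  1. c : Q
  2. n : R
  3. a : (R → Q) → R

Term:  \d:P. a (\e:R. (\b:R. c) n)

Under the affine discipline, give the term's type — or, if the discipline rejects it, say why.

term : P → R
usage: c ×1, n ×1, a ×1, d (λ-bound) ×0, e (λ-bound) ×0, b (λ-bound) ×0
uses in reading order: a, c, n
typing: well-typed at P → R
summary: ordered ✗; linear ✗; affine ✓; relevant ✗; unrestricted ✓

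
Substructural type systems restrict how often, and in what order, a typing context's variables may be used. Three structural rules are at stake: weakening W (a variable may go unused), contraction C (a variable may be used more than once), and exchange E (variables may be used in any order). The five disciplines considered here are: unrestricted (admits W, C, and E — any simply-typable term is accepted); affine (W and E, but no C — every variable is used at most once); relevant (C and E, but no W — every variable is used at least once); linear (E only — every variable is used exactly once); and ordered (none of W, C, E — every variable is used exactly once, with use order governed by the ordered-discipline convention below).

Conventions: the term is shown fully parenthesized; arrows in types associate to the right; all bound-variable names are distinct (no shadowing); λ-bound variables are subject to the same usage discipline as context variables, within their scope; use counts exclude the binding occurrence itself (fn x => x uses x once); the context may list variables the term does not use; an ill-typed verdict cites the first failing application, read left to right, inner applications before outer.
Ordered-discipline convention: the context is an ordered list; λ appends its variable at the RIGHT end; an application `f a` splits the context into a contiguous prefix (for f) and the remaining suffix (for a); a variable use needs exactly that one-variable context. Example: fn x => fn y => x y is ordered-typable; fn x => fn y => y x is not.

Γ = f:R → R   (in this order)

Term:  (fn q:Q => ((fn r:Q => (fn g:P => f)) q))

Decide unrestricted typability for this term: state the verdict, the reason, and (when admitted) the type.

yes — simply typable at Q → P → R → R; W, C, E all held; term : Q → P → R → R
variable uses: f: 1, q (λ-bound): 1, r (λ-bound): 0, g (λ-bound): 0
order of uses: f, q
typing: the term checks, with type Q → P → R → R
per-discipline verdicts: ordered ✗ | linear ✗ | affine ✓ | relevant ✗ | unrestricted ✓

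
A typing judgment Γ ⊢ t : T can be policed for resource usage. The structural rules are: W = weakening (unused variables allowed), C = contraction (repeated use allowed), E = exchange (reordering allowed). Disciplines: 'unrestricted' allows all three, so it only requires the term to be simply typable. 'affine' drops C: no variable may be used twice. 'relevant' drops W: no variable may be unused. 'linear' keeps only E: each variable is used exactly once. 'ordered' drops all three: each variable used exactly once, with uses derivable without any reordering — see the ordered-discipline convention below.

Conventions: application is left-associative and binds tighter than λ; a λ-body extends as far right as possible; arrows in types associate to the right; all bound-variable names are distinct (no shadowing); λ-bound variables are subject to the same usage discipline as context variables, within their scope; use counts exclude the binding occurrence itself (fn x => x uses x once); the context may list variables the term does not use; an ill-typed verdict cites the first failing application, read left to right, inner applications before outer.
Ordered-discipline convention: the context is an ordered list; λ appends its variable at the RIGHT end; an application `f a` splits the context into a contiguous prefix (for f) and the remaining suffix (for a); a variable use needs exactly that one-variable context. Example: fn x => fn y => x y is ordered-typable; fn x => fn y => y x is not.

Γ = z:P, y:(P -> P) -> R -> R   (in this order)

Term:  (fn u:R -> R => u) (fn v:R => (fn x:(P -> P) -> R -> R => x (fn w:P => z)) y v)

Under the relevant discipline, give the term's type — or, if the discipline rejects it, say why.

not well-typed under relevant — w left unused
counts: z ×1, y ×1, u (bound) ×1, v (bound) ×1, x (bound) ×1, w (bound) ×0
use order (left to right): u, x, z, y, v
typing: well-typed — term : R -> R
per-discipline verdicts: ordered ✗, linear ✗, affine ✓, relevant ✗, unrestricted ✓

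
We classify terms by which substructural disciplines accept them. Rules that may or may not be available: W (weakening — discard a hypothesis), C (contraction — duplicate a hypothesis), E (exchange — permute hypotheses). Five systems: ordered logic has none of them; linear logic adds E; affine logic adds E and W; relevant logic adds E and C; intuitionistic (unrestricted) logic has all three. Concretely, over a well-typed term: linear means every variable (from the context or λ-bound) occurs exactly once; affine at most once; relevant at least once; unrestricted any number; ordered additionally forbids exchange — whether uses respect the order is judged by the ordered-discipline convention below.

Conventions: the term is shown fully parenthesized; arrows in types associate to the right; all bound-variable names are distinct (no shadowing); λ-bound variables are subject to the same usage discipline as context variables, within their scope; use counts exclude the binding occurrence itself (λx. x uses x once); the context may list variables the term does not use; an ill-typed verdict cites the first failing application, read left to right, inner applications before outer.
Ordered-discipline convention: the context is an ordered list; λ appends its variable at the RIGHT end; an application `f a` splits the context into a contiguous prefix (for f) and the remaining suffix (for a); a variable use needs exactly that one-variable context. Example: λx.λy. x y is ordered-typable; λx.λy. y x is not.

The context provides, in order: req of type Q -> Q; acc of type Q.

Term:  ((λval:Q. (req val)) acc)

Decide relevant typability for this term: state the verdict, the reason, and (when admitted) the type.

yes — every one of req, acc, val appears; term : Q
usage: req: 1, acc: 1, val [bound]: 1
left-to-right use order: req, val, acc
typing: the term checks, with type Q
all disciplines: ordered ✓, linear ✓, affine ✓, relevant ✓, unrestricted ✓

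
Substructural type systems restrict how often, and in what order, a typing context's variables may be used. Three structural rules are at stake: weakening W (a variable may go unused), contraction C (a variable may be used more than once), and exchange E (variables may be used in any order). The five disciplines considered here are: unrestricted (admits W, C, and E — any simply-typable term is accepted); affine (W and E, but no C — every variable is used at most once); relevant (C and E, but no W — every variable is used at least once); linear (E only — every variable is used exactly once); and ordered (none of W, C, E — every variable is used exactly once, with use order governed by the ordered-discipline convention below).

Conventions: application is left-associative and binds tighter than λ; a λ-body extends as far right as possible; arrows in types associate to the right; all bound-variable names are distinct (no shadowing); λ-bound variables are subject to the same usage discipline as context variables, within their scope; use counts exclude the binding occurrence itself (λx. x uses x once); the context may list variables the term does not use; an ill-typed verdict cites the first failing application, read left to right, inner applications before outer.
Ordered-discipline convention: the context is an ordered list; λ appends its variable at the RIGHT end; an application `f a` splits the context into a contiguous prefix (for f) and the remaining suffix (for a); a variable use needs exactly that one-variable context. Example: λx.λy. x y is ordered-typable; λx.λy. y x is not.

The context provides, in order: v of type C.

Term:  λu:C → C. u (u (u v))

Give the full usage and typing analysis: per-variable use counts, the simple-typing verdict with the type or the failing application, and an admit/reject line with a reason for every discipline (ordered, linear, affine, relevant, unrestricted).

counts: v ×1, u (bound) ×3
uses in reading order: u, u, u, v
typing: well-typed — term : (C → C) → C
ordered: ✗, uses contraction: u ×3
linear: ✗, uses contraction: u ×3
affine: ✗, uses contraction: u ×3
relevant: ✓, v, u: all used, weakening unneeded
unrestricted: ✓, type-checks ((C → C) → C) and nothing is barred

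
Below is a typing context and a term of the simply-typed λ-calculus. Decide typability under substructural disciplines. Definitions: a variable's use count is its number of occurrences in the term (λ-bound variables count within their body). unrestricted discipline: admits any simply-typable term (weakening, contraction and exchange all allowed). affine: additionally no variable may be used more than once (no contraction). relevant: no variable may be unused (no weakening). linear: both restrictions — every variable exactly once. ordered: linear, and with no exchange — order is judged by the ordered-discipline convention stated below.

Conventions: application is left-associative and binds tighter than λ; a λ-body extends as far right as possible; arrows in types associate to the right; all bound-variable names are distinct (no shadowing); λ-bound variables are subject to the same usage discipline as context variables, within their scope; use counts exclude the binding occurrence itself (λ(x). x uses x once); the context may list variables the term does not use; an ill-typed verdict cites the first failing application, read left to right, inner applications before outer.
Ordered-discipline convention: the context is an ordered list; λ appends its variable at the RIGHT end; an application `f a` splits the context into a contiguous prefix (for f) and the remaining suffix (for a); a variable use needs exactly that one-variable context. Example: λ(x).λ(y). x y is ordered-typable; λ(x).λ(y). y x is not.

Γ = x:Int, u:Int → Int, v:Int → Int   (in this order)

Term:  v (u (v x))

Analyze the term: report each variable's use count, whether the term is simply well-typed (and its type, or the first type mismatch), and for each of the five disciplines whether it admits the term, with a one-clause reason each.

counts: x=1; u=1; v=2
use order (left to right): v, u, v, x
typing: well-typed at Int
ordered: ✗ — v ×2 used more than once (contraction)
linear: ✗ — v ×2 used more than once (contraction)
affine: ✗ — v ×2 used more than once (contraction)
relevant: ✓ — every one of x, u, v appears
unrestricted: ✓ — well-typed at Int; no restrictions here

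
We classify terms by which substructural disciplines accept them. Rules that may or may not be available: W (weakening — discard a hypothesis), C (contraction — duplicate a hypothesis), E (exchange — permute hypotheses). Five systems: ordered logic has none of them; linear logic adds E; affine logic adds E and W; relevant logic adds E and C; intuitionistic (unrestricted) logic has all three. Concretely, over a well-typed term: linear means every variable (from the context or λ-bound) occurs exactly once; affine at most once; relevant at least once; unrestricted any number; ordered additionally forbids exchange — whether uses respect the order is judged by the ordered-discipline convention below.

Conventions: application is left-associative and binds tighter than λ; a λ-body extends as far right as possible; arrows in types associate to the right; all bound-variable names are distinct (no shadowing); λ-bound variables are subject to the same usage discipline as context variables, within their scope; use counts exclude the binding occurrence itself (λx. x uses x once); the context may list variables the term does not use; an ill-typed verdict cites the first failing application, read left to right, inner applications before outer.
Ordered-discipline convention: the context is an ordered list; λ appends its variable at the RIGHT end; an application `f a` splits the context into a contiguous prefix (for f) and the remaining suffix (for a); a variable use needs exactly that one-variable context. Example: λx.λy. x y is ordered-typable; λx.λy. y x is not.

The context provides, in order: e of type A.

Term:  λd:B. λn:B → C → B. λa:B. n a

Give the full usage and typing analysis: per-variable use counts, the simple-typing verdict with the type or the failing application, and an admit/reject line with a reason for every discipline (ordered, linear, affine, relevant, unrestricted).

variable uses: e: 0, d [bound]: 0, n [bound]: 1, a [bound]: 1
order of uses: n, a
typing: the term checks, with type B → (B → C → B) → B → C → B
ordered ✗ (e, d left unused)
linear ✗ (e, d left unused)
affine ✓ (e, d, n, a: no repeats, contraction unneeded)
relevant ✗ (e, d left unused)
unrestricted ✓ (simply typable at B → (B → C → B) → B → C → B; W, C, E all held)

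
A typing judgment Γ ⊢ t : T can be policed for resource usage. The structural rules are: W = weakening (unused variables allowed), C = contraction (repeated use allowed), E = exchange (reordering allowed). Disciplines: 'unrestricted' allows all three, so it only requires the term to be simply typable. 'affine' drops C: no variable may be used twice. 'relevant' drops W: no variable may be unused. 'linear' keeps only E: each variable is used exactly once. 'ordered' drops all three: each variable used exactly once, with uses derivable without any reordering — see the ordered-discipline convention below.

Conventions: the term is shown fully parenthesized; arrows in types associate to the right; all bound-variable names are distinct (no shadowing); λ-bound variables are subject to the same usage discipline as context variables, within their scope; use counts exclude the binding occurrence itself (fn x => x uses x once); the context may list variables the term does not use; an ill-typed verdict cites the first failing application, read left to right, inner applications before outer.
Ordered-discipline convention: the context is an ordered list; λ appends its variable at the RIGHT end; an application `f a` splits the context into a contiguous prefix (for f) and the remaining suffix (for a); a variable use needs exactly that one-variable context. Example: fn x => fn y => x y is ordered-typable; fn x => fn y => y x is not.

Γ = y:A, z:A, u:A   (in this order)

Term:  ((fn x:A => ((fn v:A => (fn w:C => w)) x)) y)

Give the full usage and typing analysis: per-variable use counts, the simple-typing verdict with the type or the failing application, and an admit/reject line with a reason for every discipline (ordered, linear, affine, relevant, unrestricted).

usage: y: 1; z: 0; u: 0; x [bound]: 1; v [bound]: 0; w [bound]: 1
order of uses: w, x, y
typing: well-typed — term : C -> C
ordered ✗ (z, u, v left unused)
linear ✗ (z, u, v left unused)
affine ✓ (no duplicate uses among y, z, u, x, v, w)
relevant ✗ (z, u, v left unused)
unrestricted ✓ (typability at C -> C is all that's needed)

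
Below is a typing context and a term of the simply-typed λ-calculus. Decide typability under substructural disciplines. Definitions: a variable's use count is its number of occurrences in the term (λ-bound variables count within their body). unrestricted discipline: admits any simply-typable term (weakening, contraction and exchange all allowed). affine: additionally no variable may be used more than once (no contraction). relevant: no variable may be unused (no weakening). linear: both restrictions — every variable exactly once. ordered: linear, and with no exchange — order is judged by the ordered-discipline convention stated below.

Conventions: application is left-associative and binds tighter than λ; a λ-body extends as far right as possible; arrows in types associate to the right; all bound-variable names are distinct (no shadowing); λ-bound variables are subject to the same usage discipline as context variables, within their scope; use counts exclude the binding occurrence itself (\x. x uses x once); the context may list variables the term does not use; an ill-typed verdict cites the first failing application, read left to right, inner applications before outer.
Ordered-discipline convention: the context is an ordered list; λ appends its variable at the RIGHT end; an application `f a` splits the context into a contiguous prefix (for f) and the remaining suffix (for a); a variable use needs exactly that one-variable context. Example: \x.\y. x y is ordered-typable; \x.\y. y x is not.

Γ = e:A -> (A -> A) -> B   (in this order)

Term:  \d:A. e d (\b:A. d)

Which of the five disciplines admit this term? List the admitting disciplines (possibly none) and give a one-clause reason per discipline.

admitted in: unrestricted
use counts: e: 1×; d [bound]: 2×; b [bound]: 0×
left-to-right use order: e, d, d
typing: well-typed — term : A -> B
ordered: ✗, uses contraction: d ×2; needs weakening: b unused
linear: ✗, uses contraction: d ×2; needs weakening: b unused
affine: ✗, uses contraction: d ×2
relevant: ✗, needs weakening: b unused
unrestricted: ✓, simply typable at A -> B; W, C, E all held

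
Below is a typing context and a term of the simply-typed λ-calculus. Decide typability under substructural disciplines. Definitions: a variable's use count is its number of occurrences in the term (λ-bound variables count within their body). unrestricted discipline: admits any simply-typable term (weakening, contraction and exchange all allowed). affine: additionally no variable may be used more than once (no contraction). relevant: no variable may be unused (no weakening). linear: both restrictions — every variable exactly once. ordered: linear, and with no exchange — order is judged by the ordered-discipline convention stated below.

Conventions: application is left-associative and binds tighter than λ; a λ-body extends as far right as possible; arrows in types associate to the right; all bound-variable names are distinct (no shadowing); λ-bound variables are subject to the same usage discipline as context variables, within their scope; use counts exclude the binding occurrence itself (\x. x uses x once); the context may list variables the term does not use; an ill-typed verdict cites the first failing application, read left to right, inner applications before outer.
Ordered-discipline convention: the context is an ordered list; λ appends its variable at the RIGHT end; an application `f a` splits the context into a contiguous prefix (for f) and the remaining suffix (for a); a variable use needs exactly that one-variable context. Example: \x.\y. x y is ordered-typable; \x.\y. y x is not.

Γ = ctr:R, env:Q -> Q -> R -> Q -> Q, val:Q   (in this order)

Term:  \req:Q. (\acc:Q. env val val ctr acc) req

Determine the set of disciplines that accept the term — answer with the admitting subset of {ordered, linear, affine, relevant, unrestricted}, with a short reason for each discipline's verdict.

accepted by: relevant, unrestricted
counts: ctr: 1×, env: 1×, val: 2×, req (λ-bound): 1×, acc (λ-bound): 1×
left-to-right use order: env, val, val, ctr, acc, req
typing: well-typed at Q -> Q
ordered: ✗, repeated use of val ×2
linear: ✗, repeated use of val ×2
affine: ✗, repeated use of val ×2
relevant: ✓, every one of ctr, env, val, req, acc appears
unrestricted: ✓, type-checks (Q -> Q) and nothing is barred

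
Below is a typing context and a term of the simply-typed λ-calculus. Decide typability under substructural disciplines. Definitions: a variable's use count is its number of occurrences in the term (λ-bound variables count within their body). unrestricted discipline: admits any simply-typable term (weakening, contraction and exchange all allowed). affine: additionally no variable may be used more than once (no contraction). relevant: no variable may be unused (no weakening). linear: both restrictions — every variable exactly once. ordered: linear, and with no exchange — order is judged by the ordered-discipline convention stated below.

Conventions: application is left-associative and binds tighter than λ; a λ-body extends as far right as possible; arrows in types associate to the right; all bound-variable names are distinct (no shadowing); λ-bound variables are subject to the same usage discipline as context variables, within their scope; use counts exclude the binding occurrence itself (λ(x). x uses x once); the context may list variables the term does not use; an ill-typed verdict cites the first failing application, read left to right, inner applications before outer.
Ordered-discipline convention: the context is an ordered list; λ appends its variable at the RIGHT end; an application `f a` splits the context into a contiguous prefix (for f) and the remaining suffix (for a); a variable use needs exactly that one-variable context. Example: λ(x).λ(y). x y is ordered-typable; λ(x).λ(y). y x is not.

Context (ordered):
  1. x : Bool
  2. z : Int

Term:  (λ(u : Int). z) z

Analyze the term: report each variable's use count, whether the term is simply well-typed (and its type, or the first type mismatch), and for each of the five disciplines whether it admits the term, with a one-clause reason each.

counts: x: 0×; z: 2×; u (bound): 0×
left-to-right use order: z, z
typing: well-typed at Int
ordered: ✗ — repeated use of z ×2; unused: x, u — weakening required
linear: ✗ — repeated use of z ×2; unused: x, u — weakening required
affine: ✗ — repeated use of z ×2
relevant: ✗ — unused: x, u — weakening required
unrestricted: ✓ — type-checks (Int) and nothing is barred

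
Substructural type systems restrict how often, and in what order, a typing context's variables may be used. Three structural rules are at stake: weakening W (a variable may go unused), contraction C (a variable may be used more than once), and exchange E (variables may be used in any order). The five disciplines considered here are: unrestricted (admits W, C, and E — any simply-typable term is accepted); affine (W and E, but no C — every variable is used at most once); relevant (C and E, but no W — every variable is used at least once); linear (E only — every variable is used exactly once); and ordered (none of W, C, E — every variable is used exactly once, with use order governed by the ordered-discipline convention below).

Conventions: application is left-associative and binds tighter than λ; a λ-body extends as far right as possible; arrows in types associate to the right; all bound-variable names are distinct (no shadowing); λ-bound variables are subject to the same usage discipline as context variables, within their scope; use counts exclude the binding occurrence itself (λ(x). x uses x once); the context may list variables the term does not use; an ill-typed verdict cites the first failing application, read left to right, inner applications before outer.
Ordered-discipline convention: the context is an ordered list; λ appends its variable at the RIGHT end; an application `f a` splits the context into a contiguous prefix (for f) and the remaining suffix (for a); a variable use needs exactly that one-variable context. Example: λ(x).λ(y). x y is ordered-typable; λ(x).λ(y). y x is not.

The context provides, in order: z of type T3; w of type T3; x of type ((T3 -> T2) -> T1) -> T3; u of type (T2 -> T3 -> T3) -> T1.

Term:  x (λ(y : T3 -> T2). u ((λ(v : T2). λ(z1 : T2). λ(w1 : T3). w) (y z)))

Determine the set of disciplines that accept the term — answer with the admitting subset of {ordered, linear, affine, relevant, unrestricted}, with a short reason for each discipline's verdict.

admitting disciplines: affine, unrestricted
use counts: z ×1; w ×1; x ×1; u ×1; y [bound] ×1; v [bound] ×0; z1 [bound] ×0; w1 [bound] ×0
use order (left to right): x, u, w, y, z
typing: the term checks, with type T3
ordered: ✗, v, z1, w1 never used (weakening)
linear: ✗, v, z1, w1 never used (weakening)
affine: ✓, no duplicate uses among z, w, x, u, y, v, z1, w1
relevant: ✗, v, z1, w1 never used (weakening)
unrestricted: ✓, typability at T3 is all that's needed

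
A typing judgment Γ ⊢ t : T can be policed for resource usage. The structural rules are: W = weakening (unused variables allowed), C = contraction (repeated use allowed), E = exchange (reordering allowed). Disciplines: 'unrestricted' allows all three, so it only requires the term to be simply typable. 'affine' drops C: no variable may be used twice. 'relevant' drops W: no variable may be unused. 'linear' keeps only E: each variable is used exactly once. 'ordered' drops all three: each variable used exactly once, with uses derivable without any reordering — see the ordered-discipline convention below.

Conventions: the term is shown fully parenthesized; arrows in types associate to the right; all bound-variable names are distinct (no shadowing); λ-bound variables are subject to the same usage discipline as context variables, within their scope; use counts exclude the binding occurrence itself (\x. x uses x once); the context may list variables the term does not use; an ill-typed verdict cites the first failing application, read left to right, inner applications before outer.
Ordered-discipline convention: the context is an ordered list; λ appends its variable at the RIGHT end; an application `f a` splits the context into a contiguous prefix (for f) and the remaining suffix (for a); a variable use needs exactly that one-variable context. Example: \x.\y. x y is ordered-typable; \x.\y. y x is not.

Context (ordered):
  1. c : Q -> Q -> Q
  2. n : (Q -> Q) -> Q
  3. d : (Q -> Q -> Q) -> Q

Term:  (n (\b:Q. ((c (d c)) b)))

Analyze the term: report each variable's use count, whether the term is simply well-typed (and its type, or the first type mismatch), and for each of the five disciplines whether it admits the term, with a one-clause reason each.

usage: c ×2; n ×1; d ×1; b (λ-bound) ×1
uses in reading order: n, c, d, c, b
typing: the term checks, with type Q
ordered ✗ (c ×2 used more than once (contraction))
linear ✗ (c ×2 used more than once (contraction))
affine ✗ (c ×2 used more than once (contraction))
relevant ✓ (every one of c, n, d, b appears)
unrestricted ✓ (type-checks (Q) and nothing is barred)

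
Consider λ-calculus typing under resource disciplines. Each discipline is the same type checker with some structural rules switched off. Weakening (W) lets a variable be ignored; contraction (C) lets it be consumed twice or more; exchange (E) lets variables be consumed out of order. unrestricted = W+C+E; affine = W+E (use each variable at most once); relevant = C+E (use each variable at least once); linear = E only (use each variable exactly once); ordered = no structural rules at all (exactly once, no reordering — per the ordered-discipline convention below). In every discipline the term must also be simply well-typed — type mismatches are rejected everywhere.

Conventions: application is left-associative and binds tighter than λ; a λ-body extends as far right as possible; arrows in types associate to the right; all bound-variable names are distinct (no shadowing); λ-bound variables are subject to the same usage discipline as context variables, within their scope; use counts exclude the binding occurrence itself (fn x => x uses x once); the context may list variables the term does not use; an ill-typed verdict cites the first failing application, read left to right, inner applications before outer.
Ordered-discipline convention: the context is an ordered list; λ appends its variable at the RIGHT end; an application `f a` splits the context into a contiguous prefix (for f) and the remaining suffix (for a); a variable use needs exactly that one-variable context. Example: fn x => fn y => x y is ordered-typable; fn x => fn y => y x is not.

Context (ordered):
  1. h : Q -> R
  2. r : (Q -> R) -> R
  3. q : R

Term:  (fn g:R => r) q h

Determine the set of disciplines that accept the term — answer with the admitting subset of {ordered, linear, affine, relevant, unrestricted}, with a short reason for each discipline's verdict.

accepted by: affine, unrestricted
variable uses: h: 1, r: 1, q: 1, g (λ-bound): 0
left-to-right use order: r, q, h
typing: well-typed at R
ordered: ✗ — needs weakening: g unused
linear: ✗ — needs weakening: g unused
affine: ✓ — h, r, q, g: no repeats, contraction unneeded
relevant: ✗ — needs weakening: g unused
unrestricted: ✓ — type-checks (R) and nothing is barred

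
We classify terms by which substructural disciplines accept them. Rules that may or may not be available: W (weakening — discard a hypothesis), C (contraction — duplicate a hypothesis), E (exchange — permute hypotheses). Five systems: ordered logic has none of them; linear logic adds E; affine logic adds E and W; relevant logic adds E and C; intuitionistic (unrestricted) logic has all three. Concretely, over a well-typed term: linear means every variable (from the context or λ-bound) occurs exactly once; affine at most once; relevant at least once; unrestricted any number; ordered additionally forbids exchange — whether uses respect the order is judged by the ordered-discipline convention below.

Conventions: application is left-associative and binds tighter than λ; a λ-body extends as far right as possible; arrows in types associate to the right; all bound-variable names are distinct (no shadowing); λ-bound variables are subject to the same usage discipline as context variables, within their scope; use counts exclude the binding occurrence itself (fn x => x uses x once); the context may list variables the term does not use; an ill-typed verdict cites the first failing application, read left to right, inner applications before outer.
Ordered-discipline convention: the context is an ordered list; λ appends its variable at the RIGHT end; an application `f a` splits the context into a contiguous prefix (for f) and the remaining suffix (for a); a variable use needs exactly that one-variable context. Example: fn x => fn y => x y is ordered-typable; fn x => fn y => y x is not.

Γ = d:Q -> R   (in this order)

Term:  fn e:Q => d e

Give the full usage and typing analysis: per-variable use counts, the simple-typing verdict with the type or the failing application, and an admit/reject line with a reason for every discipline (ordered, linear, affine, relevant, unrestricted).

usage: d: 1, e (λ-bound): 1
uses in reading order: d, e
typing: ✓ — Q -> R
ordered ✓ (single-use (d, e), ordered derivation ok)
linear ✓ (exactly-once usage across d, e)
affine ✓ (at most one use each (d, e))
relevant ✓ (none of d, e goes unused)
unrestricted ✓ (typability at Q -> R is all that's needed)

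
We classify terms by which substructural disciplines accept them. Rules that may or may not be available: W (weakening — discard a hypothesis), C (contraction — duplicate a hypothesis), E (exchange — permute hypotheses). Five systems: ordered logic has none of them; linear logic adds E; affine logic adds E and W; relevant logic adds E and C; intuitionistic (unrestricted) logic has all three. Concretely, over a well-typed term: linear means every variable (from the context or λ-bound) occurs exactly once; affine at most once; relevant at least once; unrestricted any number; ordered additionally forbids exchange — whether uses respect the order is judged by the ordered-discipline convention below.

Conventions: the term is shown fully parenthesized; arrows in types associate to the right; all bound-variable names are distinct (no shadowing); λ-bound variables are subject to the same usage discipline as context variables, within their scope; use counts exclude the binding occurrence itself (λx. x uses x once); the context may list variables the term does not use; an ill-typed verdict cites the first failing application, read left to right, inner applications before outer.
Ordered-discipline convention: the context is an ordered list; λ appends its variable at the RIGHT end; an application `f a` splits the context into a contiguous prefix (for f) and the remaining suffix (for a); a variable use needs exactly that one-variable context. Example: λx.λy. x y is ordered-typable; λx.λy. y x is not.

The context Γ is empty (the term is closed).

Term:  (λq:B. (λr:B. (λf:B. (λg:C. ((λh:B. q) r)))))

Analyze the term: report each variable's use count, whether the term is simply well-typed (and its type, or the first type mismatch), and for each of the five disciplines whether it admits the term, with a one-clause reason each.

variable uses: q [bound]: 1; r [bound]: 1; f [bound]: 0; g [bound]: 0; h [bound]: 0
left-to-right use order: q, r
typing: well-typed at B → B → B → C → B
ordered: ✗ — needs weakening: f, g, h unused
linear: ✗ — needs weakening: f, g, h unused
affine: ✓ — no duplicate uses among q, r, f, g, h
relevant: ✗ — needs weakening: f, g, h unused
unrestricted: ✓ — type-checks (B → B → B → C → B) and nothing is barred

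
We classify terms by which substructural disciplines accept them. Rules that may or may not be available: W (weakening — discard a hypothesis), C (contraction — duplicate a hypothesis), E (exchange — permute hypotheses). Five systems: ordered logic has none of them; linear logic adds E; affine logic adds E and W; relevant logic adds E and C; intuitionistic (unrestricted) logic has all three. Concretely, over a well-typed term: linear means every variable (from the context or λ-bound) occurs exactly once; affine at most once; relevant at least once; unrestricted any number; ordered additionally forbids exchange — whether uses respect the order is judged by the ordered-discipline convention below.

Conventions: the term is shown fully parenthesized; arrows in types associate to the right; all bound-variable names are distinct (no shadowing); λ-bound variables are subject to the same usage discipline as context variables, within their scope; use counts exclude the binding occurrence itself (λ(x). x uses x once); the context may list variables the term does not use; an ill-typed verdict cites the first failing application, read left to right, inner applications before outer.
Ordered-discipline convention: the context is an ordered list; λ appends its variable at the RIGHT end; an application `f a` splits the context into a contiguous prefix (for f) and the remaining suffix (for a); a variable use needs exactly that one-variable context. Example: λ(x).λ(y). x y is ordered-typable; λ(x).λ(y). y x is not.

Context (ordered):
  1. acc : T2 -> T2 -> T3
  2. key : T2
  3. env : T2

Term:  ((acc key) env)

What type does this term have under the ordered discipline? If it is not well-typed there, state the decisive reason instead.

term : T3
use counts: acc=1; key=1; env=1
use order (left to right): acc, key, env
typing: well-typed — term : T3
all disciplines: ordered ✓ · linear ✓ · affine ✓ · relevant ✓ · unrestricted ✓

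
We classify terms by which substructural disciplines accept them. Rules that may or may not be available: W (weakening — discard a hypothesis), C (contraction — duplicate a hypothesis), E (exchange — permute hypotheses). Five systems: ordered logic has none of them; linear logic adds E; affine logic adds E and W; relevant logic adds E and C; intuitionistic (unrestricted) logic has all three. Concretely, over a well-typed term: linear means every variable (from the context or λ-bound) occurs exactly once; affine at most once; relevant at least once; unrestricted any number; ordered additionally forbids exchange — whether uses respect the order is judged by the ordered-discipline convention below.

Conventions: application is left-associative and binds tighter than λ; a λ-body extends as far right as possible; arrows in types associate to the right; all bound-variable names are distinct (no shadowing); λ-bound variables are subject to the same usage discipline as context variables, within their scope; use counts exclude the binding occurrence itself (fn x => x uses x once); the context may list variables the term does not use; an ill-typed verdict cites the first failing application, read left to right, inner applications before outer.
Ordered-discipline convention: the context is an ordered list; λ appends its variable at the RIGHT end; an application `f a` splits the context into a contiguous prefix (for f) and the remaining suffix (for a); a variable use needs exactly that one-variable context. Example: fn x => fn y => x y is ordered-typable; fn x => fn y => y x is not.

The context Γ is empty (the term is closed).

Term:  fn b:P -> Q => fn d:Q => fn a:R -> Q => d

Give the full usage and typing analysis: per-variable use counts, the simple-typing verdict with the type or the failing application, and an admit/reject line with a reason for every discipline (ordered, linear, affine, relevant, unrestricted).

usage: b (λ-bound)=0, d (λ-bound)=1, a (λ-bound)=0
left-to-right use order: d
typing: ✓ — (P -> Q) -> Q -> (R -> Q) -> Q
ordered ✗ (b, a left unused)
linear ✗ (b, a left unused)
affine ✓ (no duplicate uses among b, d, a)
relevant ✗ (b, a left unused)
unrestricted ✓ (well-typed at (P -> Q) -> Q -> (R -> Q) -> Q; no restrictions here)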